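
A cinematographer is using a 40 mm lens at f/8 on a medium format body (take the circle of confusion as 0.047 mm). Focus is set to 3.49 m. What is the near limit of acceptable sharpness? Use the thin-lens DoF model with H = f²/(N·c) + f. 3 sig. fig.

1.93 m

Hyperfocal distance H = f²/(N·c) + f = 40²/(8 × 0.047) + 40 = 1600/0.376 + 40 ≈ 4295.3 mm ≈ 4.295 m.
Near limit Dn = s·(H − f)/(H + s − 2f) = 3490 × (4295.3 − 40) / (4295.3 + 3490 − 2 × 40) = 3490 × 4255.3 / 7705.3 ≈ 1927.4 mm ≈ 1.93 m.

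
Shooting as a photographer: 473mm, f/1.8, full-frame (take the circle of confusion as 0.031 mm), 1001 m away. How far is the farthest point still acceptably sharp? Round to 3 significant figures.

1330 m

Hyperfocal distance H = f²/(N·c) + f = 473²/(1.8 × 0.031) + 473 = 223729/0.0558 + 473 ≈ 4009953.3 mm ≈ 4010 m.
Far limit Df = s·(H − f)/(H − s) = 1001000 × (4009953.3 − 473) / (4009953.3 − 1001000) = 1001000 × 4009480.3 / 3008953.3 ≈ 1333849 mm ≈ 1330 m.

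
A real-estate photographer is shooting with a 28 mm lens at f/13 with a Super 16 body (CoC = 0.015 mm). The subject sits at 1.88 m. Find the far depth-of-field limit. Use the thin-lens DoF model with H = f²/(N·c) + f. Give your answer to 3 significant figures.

Hyperfocal distance H = f²/(N·c) + f = 28²/(13 × 0.015) + 28 = 784/0.195 + 28 ≈ 4048.5 mm ≈ 4.049 m.
Far limit Df = s·(H − f)/(H − s) = 1880 × (4048.5 − 28) / (4048.5 − 1880) = 1880 × 4020.5 / 2168.5 ≈ 3485.6 mm ≈ 3.49 m.

3.49 m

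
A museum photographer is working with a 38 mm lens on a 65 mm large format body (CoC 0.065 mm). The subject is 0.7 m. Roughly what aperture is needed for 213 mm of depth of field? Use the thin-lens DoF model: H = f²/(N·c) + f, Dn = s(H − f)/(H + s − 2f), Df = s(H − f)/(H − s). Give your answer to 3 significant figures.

Write h = H − f = f²/(N·c). The thin-lens limits are Dn = s·h/(h + (s−f)) and Df = s·h/(h − (s−f)), so DoF = Df − Dn = 2·s·(s−f)·h / (h² − (s−f)²).
That is a quadratic in h: DoF·h² − 2·s·(s−f)·h − DoF·(s−f)² = 0 ⇒ h = (s−f)·(s + √(s² + DoF²)) / DoF = 662 × (700 + √(700² + 213²)) / 213 = 662 × (700 + 731.689) / 213 ≈ 4449.7 mm.
Then N = f²/(c·h) = 38² / (0.065 × 4449.7) = 1444 / 289.23 ≈ 4.99.

f/4.99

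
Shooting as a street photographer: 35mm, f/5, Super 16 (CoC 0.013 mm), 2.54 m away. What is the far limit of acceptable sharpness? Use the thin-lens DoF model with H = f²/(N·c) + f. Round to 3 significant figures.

Hyperfocal distance H = f²/(N·c) + f = 35²/(5 × 0.013) + 35 = 1225/0.065 + 35 ≈ 18881.2 mm ≈ 18.88 m.
Far limit Df = s·(H − f)/(H − s) = 2540 × (18881.2 − 35) / (18881.2 − 2540) = 2540 × 18846.2 / 16341.2 ≈ 2929.4 mm ≈ 2.93 m.

2.93 m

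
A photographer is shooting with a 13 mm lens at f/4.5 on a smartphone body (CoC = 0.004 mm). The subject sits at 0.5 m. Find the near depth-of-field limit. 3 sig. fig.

475 mm

Hyperfocal distance H = f²/(N·c) + f = 13²/(4.5 × 0.004) + 13 = 169/0.018 + 13 ≈ 9401.9 mm ≈ 9.402 m.
Near limit Dn = s·(H − f)/(H + s − 2f) = 500 × (9401.9 − 13) / (9401.9 + 500 − 2 × 13) = 500 × 9388.9 / 9875.9 ≈ 475.34 mm.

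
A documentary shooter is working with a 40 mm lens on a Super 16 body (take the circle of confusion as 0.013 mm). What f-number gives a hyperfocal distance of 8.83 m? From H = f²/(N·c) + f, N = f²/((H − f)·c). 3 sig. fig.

Rearrange H = f²/(N·c) + f for N: N = f² / ((H − f)·c).
N = 40² / ((8830 − 40) × 0.013) = 1600 / 114.3 ≈ 14.

f/14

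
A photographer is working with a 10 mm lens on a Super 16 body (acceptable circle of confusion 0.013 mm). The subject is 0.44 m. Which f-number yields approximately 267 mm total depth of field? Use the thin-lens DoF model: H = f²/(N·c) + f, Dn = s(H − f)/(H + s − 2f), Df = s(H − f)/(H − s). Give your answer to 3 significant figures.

Write h = H − f = f²/(N·c). The thin-lens limits are Dn = s·h/(h + (s−f)) and Df = s·h/(h − (s−f)), so DoF = Df − Dn = 2·s·(s−f)·h / (h² − (s−f)²).
That is a quadratic in h: DoF·h² − 2·s·(s−f)·h − DoF·(s−f)² = 0 ⇒ h = (s−f)·(s + √(s² + DoF²)) / DoF = 430 × (440 + √(440² + 267²)) / 267 = 430 × (440 + 514.674) / 267 ≈ 1537.5 mm.
Then N = f²/(c·h) = 10² / (0.013 × 1537.5) = 100 / 19.987 ≈ 5.

f/5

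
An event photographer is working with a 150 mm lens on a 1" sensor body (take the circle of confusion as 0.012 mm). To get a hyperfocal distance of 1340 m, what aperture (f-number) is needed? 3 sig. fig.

Rearrange H = f²/(N·c) + f for N: N = f² / ((H − f)·c).
N = 150² / ((1340000 − 150) × 0.012) = 22500 / 16078 ≈ 1.40.

f/1.40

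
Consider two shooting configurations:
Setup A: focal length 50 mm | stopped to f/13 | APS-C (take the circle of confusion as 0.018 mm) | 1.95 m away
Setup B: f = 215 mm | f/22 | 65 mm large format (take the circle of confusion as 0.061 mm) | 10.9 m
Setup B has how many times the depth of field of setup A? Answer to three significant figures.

10.4

Setup A: H = 50²/(13×0.018) + 50 ≈ 10733.8 mm; DoF = Df − Dn = 2371.80 − 1655.57 ≈ 716.23 mm.
Setup B: H = 215²/(22×0.061) + 215 ≈ 34659.9 mm; DoF = Df − Dn = 15801.8 − 8319.3 ≈ 7482.5 mm.
Ratio = 7482.5 / 716.23 ≈ 10.4.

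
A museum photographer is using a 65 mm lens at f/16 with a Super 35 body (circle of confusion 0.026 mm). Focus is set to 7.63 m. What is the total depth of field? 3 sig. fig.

25.5 m

Hyperfocal distance H = f²/(N·c) + f = 65²/(16 × 0.026) + 65 = 4225/0.416 + 65 ≈ 10221.2 mm ≈ 10.22 m.
Near limit Dn = s·(H − f)/(H + s − 2f) = 7630 × (10221.2 − 65) / (10221.2 + 7630 − 2 × 65) = 7630 × 10156.2 / 17721.2 ≈ 4373 mm.
Far limit Df = s·(H − f)/(H − s) = 7630 × (10221.2 − 65) / (10221.2 − 7630) = 7630 × 10156.2 / 2591.2 ≈ 29905 mm.
Depth of field = Df − Dn = 29905 − 4373 ≈ 25532 mm ≈ 25.5 m.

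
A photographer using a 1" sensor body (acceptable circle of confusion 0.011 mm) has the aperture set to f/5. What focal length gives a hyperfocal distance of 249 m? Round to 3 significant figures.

From H = f²/(N·c) + f, with f ≪ H: f ≈ √(H·N·c) = √(249000 × 5 × 0.011) = √13695 ≈ 117.0 mm.
The +f correction barely moves this — solving exactly, f² + N·c·f − N·c·H = 0 ⇒ f = (−N·c + √((N·c)² + 4·N·c·H))/2 = (−0.055 + √54780)/2 ≈ 117.00 mm, so f ≈ 117 mm.

117 mm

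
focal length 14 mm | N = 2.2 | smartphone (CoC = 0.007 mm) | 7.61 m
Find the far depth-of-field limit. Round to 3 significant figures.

18.9 m

Hyperfocal distance H = f²/(N·c) + f = 14²/(2.2 × 0.007) + 14 = 196/0.0154 + 14 ≈ 12741.3 mm ≈ 12.74 m.
Far limit Df = s·(H − f)/(H − s) = 7610 × (12741.3 − 14) / (12741.3 − 7610) = 7610 × 12727.3 / 5131.3 ≈ 18875 mm ≈ 18.9 m.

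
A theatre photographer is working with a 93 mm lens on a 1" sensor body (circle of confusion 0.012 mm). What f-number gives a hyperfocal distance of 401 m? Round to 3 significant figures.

f/1.80

Rearrange H = f²/(N·c) + f for N: N = f² / ((H − f)·c).
N = 93² / ((401000 − 93) × 0.012) = 8649 / 4811 ≈ 1.80.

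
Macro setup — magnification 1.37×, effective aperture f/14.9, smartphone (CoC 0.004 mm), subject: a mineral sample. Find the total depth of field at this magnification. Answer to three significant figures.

0.0635 mm

At magnification m, DoF ≈ 2·N_eff·c/m² = 2 × 14.9 × 0.004 / 1.37² = 0.1192 / 1.877 ≈ 0.0635 mm.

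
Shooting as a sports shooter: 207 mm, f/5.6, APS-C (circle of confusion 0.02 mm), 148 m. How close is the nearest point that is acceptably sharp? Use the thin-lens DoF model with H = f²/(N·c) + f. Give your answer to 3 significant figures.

107 m

Hyperfocal distance H = f²/(N·c) + f = 207²/(5.6 × 0.02) + 207 = 42849/0.112 + 207 ≈ 382787.4 mm ≈ 382.8 m.
Near limit Dn = s·(H − f)/(H + s − 2f) = 148000 × (382787.4 − 207) / (382787.4 + 148000 − 2 × 207) = 148000 × 382580.4 / 530373.4 ≈ 106759 mm ≈ 107 m.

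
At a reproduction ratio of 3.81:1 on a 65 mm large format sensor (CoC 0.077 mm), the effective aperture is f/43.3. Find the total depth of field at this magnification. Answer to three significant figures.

At magnification m, DoF ≈ 2·N_eff·c/m² = 2 × 43.3 × 0.077 / 3.81² = 6.668 / 14.52 ≈ 0.459 mm.

0.459 mm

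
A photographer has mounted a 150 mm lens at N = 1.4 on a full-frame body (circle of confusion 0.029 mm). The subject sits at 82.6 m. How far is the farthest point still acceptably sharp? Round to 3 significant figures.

Hyperfocal distance H = f²/(N·c) + f = 150²/(1.4 × 0.029) + 150 = 22500/0.0406 + 150 ≈ 554337.2 mm ≈ 554.3 m.
Far limit Df = s·(H − f)/(H − s) = 82600 × (554337.2 − 150) / (554337.2 − 82600) = 82600 × 554187.2 / 471737.2 ≈ 97037 mm ≈ 97.0 m.

97.0 m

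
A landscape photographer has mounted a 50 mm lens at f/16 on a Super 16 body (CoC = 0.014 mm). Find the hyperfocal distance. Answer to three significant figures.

11.2 m

Hyperfocal distance H = f²/(N·c) + f = 50²/(16 × 0.014) + 50 = 2500/0.224 + 50 ≈ 11210.7 mm ≈ 11.2 m.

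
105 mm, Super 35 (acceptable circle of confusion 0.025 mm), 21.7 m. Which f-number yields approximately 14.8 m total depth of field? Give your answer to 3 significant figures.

Write h = H − f = f²/(N·c). The thin-lens limits are Dn = s·h/(h + (s−f)) and Df = s·h/(h − (s−f)), so DoF = Df − Dn = 2·s·(s−f)·h / (h² − (s−f)²).
That is a quadratic in h: DoF·h² − 2·s·(s−f)·h − DoF·(s−f)² = 0 ⇒ h = (s−f)·(s + √(s² + DoF²)) / DoF = 21595 × (21700 + √(21700² + 14800²)) / 14800 = 21595 × (21700 + 26266.5) / 14800 ≈ 69989 mm.
Then N = f²/(c·h) = 105² / (0.025 × 69989) = 11025 / 1749.7 ≈ 6.30.

f/6.30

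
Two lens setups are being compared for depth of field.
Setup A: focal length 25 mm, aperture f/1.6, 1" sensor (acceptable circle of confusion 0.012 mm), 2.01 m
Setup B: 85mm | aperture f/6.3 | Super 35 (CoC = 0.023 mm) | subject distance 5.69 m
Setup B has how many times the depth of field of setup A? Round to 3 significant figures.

Setup A: H = 25²/(1.6×0.012) + 25 ≈ 32577.1 mm; DoF = Df − Dn = 2140.53 − 1894.48 ≈ 246.05 mm.
Setup B: H = 85²/(6.3×0.023) + 85 ≈ 49947.0 mm; DoF = Df − Dn = 6410.6 − 5115.0 ≈ 1295.6 mm.
Ratio = 1295.6 / 246.05 ≈ 5.27.

5.27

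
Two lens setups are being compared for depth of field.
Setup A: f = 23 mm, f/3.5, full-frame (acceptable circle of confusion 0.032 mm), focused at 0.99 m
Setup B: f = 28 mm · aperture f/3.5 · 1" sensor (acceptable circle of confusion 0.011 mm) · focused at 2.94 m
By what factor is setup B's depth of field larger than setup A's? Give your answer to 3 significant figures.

2.03

Setup A: H = 23²/(3.5×0.032) + 23 ≈ 4746.2 mm; DoF = Df − Dn = 1244.87 − 821.76 ≈ 423.11 mm.
Setup B: H = 28²/(3.5×0.011) + 28 ≈ 20391.6 mm; DoF = Df − Dn = 3430.57 − 2572.18 ≈ 858.39 mm.
Ratio = 858.39 / 423.11 ≈ 2.03.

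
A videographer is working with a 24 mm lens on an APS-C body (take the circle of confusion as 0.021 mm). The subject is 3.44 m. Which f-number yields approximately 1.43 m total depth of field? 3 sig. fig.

Write h = H − f = f²/(N·c). The thin-lens limits are Dn = s·h/(h + (s−f)) and Df = s·h/(h − (s−f)), so DoF = Df − Dn = 2·s·(s−f)·h / (h² − (s−f)²).
That is a quadratic in h: DoF·h² − 2·s·(s−f)·h − DoF·(s−f)² = 0 ⇒ h = (s−f)·(s + √(s² + DoF²)) / DoF = 3416 × (3440 + √(3440² + 1430²)) / 1430 = 3416 × (3440 + 3725.39) / 1430 ≈ 17117 mm.
Then N = f²/(c·h) = 24² / (0.021 × 17117) = 576 / 359.45 ≈ 1.60.

f/1.60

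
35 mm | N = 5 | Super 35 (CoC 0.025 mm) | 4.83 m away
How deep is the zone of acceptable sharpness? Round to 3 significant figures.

6.21 m

Hyperfocal distance H = f²/(N·c) + f = 35²/(5 × 0.025) + 35 = 1225/0.125 + 35 ≈ 9835.0 mm ≈ 9.835 m.
Near limit Dn = s·(H − f)/(H + s − 2f) = 4830 × (9835.0 − 35) / (9835.0 + 4830 − 2 × 35) = 4830 × 9800.0 / 14595.0 ≈ 3243.2 mm.
Far limit Df = s·(H − f)/(H − s) = 4830 × (9835.0 − 35) / (9835.0 − 4830) = 4830 × 9800.0 / 5005.0 ≈ 9457.3 mm.
Depth of field = Df − Dn = 9457.3 − 3243.2 ≈ 6214.1 mm ≈ 6.21 m.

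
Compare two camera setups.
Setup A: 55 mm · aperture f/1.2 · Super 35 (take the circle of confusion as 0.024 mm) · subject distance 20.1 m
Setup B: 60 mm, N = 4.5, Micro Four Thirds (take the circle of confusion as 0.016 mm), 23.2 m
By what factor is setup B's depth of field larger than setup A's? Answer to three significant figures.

3.43

Setup A: H = 55²/(1.2×0.024) + 55 ≈ 105089.7 mm; DoF = Df − Dn = 24840.6 − 16878.8 ≈ 7961.8 mm.
Setup B: H = 60²/(4.5×0.016) + 60 ≈ 50060.0 mm; DoF = Df − Dn = 43187 − 15860 ≈ 27327 mm.
Ratio = 27327 / 7961.8 ≈ 3.43.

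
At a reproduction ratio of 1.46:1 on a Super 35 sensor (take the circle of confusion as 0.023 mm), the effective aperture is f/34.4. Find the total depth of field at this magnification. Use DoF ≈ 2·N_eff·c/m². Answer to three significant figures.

0.742 mm

At magnification m, DoF ≈ 2·N_eff·c/m² = 2 × 34.4 × 0.023 / 1.46² = 1.582 / 2.132 ≈ 0.742 mm.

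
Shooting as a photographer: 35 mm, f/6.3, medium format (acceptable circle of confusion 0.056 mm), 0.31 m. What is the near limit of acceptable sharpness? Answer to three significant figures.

287 mm

Hyperfocal distance H = f²/(N·c) + f = 35²/(6.3 × 0.056) + 35 = 1225/0.3528 + 35 ≈ 3507.2 mm ≈ 3.507 m.
Near limit Dn = s·(H − f)/(H + s − 2f) = 310 × (3507.2 − 35) / (3507.2 + 310 − 2 × 35) = 310 × 3472.2 / 3747.2 ≈ 287.25 mm.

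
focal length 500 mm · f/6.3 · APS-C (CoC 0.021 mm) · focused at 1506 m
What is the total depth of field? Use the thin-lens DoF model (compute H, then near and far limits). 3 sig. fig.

6570 m

Hyperfocal distance H = f²/(N·c) + f = 500²/(6.3 × 0.021) + 500 = 250000/0.1323 + 500 ≈ 1890144.7 mm ≈ 1890 m.
Near limit Dn = s·(H − f)/(H + s − 2f) = 1506000 × (1890144.7 − 500) / (1890144.7 + 1506000 − 2 × 500) = 1506000 × 1889644.7 / 3395144.7 ≈ 838198 mm.
Far limit Df = s·(H − f)/(H − s) = 1506000 × (1890144.7 − 500) / (1890144.7 − 1506000) = 1506000 × 1889644.7 / 384144.7 ≈ 7408158 mm.
Depth of field = Df − Dn = 7408158 − 838198 ≈ 6569960 mm ≈ 6570 m.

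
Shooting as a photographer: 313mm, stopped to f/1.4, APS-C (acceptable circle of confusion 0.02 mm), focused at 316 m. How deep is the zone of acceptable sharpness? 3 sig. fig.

57.5 m

Hyperfocal distance H = f²/(N·c) + f = 313²/(1.4 × 0.02) + 313 = 97969/0.028 + 313 ≈ 3499205.9 mm ≈ 3499 m.
Near limit Dn = s·(H − f)/(H + s − 2f) = 316000 × (3499205.9 − 313) / (3499205.9 + 316000 − 2 × 313) = 316000 × 3498892.9 / 3814579.9 ≈ 289848 mm.
Far limit Df = s·(H − f)/(H − s) = 316000 × (3499205.9 − 313) / (3499205.9 − 316000) = 316000 × 3498892.9 / 3183205.9 ≈ 347339 mm.
Depth of field = Df − Dn = 347339 − 289848 ≈ 57491 mm ≈ 57.5 m.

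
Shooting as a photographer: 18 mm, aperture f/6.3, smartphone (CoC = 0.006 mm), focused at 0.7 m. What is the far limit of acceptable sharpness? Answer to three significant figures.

0.761 m

Hyperfocal distance H = f²/(N·c) + f = 18²/(6.3 × 0.006) + 18 = 324/0.0378 + 18 ≈ 8589.4 mm ≈ 8.589 m.
Far limit Df = s·(H − f)/(H − s) = 700 × (8589.4 − 18) / (8589.4 − 700) = 700 × 8571.4 / 7889.4 ≈ 760.51 mm ≈ 0.761 m.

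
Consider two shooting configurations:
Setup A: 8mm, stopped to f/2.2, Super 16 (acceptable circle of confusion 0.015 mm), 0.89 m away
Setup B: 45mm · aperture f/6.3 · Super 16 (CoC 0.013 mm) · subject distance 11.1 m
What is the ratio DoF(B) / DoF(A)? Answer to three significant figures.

12.2

Setup A: H = 8²/(2.2×0.015) + 8 ≈ 1947.4 mm; DoF = Df − Dn = 1632.4 − 611.8 ≈ 1020.6 mm.
Setup B: H = 45²/(6.3×0.013) + 45 ≈ 24770.3 mm; DoF = Df − Dn = 20076 − 7670 ≈ 12406 mm.
Ratio = 12406 / 1020.6 ≈ 12.2.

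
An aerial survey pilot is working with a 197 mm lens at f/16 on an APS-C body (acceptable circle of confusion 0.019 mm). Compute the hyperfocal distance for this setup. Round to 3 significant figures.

128 m

Hyperfocal distance H = f²/(N·c) + f = 197²/(16 × 0.019) + 197 = 38809/0.304 + 197 ≈ 127858.2 mm ≈ 128 m.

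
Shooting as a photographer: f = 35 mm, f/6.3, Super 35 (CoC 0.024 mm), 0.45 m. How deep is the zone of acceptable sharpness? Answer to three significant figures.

Hyperfocal distance H = f²/(N·c) + f = 35²/(6.3 × 0.024) + 35 = 1225/0.1512 + 35 ≈ 8136.9 mm ≈ 8.137 m.
Near limit Dn = s·(H − f)/(H + s − 2f) = 450 × (8136.9 − 35) / (8136.9 + 450 − 2 × 35) = 450 × 8101.9 / 8516.9 ≈ 428.073 mm.
Far limit Df = s·(H − f)/(H − s) = 450 × (8136.9 − 35) / (8136.9 − 450) = 450 × 8101.9 / 7686.9 ≈ 474.295 mm.
Depth of field = Df − Dn = 474.295 − 428.073 ≈ 46.222 mm.

46.2 mm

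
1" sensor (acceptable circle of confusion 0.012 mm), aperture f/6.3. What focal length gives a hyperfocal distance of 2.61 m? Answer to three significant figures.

14.0 mm

From H = f²/(N·c) + f, with f ≪ H: f ≈ √(H·N·c) = √(2610 × 6.3 × 0.012) = √197.32 ≈ 14.05 mm.
Exact: f² + N·c·f − N·c·H = 0 ⇒ f = (−N·c + √((N·c)² + 4·N·c·H))/2 = (−0.0756 + √789.27)/2 ≈ 14.009 mm ≈ 14.0 mm.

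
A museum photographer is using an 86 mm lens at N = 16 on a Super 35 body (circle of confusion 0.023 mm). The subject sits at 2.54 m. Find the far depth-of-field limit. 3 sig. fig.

Hyperfocal distance H = f²/(N·c) + f = 86²/(16 × 0.023) + 86 = 7396/0.368 + 86 ≈ 20183.8 mm ≈ 20.18 m.
Far limit Df = s·(H − f)/(H − s) = 2540 × (20183.8 − 86) / (20183.8 − 2540) = 2540 × 20097.8 / 17643.8 ≈ 2893.3 mm ≈ 2.89 m.

2.89 m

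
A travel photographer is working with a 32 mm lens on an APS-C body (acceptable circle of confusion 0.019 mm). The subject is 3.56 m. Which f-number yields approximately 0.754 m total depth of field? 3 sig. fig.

Write h = H − f = f²/(N·c). The thin-lens limits are Dn = s·h/(h + (s−f)) and Df = s·h/(h − (s−f)), so DoF = Df − Dn = 2·s·(s−f)·h / (h² − (s−f)²).
That is a quadratic in h: DoF·h² − 2·s·(s−f)·h − DoF·(s−f)² = 0 ⇒ h = (s−f)·(s + √(s² + DoF²)) / DoF = 3528 × (3560 + √(3560² + 754²)) / 754 = 3528 × (3560 + 3638.97) / 754 ≈ 33684 mm.
Then N = f²/(c·h) = 32² / (0.019 × 33684) = 1024 / 640.00 ≈ 1.60.

f/1.60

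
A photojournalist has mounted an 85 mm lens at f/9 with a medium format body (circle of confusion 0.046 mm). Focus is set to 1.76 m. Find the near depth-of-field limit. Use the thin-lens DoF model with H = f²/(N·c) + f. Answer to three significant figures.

Hyperfocal distance H = f²/(N·c) + f = 85²/(9 × 0.046) + 85 = 7225/0.414 + 85 ≈ 17536.7 mm ≈ 17.54 m.
Near limit Dn = s·(H − f)/(H + s − 2f) = 1760 × (17536.7 − 85) / (17536.7 + 1760 − 2 × 85) = 1760 × 17451.7 / 19126.7 ≈ 1605.9 mm ≈ 1.61 m.

1.61 m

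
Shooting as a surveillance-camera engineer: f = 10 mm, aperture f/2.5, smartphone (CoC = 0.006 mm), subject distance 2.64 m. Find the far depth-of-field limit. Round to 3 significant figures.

4.36 m

Hyperfocal distance H = f²/(N·c) + f = 10²/(2.5 × 0.006) + 10 = 100/0.015 + 10 ≈ 6676.7 mm ≈ 6.677 m.
Far limit Df = s·(H − f)/(H − s) = 2640 × (6676.7 − 10) / (6676.7 − 2640) = 2640 × 6666.7 / 4036.7 ≈ 4360.0 mm ≈ 4.36 m.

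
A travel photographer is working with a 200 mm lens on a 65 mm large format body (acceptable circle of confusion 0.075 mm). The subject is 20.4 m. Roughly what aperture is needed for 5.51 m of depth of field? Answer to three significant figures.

f/3.50

Write h = H − f = f²/(N·c). The thin-lens limits are Dn = s·h/(h + (s−f)) and Df = s·h/(h − (s−f)), so DoF = Df − Dn = 2·s·(s−f)·h / (h² − (s−f)²).
That is a quadratic in h: DoF·h² − 2·s·(s−f)·h − DoF·(s−f)² = 0 ⇒ h = (s−f)·(s + √(s² + DoF²)) / DoF = 20200 × (20400 + √(20400² + 5510²)) / 5510 = 20200 × (20400 + 21131.0) / 5510 ≈ 152255 mm.
Then N = f²/(c·h) = 200² / (0.075 × 152255) = 40000 / 11419 ≈ 3.50.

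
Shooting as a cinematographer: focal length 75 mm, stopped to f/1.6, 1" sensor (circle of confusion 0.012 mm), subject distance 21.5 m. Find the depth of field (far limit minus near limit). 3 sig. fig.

3.16 m

Hyperfocal distance H = f²/(N·c) + f = 75²/(1.6 × 0.012) + 75 = 5625/0.0192 + 75 ≈ 293043.8 mm ≈ 293.0 m.
Near limit Dn = s·(H − f)/(H + s − 2f) = 21500 × (293043.8 − 75) / (293043.8 + 21500 − 2 × 75) = 21500 × 292968.8 / 314393.8 ≈ 20034.8 mm.
Far limit Df = s·(H − f)/(H − s) = 21500 × (293043.8 − 75) / (293043.8 − 21500) = 21500 × 292968.8 / 271543.8 ≈ 23196.4 mm.
Depth of field = Df − Dn = 23196.4 − 20034.8 ≈ 3161.6 mm ≈ 3.16 m.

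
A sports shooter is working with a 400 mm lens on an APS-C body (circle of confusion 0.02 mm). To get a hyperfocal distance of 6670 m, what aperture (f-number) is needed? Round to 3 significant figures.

Rearrange H = f²/(N·c) + f for N: N = f² / ((H − f)·c).
N = 400² / ((6670000 − 400) × 0.02) = 160000 / 133392 ≈ 1.20.

f/1.20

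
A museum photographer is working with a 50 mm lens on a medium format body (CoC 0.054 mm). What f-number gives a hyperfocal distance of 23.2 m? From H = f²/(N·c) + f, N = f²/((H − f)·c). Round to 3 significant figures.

Rearrange H = f²/(N·c) + f for N: N = f² / ((H − f)·c).
N = 50² / ((23200 − 50) × 0.054) = 2500 / 1250 ≈ 2.00.

f/2.00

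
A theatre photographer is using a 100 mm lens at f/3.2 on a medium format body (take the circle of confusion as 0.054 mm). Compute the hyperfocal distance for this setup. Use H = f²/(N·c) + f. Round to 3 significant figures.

Hyperfocal distance H = f²/(N·c) + f = 100²/(3.2 × 0.054) + 100 = 10000/0.1728 + 100 ≈ 57970.4 mm ≈ 58.0 m.

58.0 m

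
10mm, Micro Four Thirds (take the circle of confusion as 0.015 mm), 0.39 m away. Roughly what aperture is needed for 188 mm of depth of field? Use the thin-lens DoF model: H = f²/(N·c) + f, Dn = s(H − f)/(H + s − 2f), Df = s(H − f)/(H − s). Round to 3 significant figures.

Write h = H − f = f²/(N·c). The thin-lens limits are Dn = s·h/(h + (s−f)) and Df = s·h/(h − (s−f)), so DoF = Df − Dn = 2·s·(s−f)·h / (h² − (s−f)²).
That is a quadratic in h: DoF·h² − 2·s·(s−f)·h − DoF·(s−f)² = 0 ⇒ h = (s−f)·(s + √(s² + DoF²)) / DoF = 380 × (390 + √(390² + 188²)) / 188 = 380 × (390 + 432.948) / 188 ≈ 1663.4 mm.
Then N = f²/(c·h) = 10² / (0.015 × 1663.4) = 100 / 24.951 ≈ 4.01.

f/4.01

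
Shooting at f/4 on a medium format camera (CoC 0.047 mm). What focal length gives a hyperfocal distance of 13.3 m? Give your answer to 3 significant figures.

From H = f²/(N·c) + f, with f ≪ H: f ≈ √(H·N·c) = √(13300 × 4 × 0.047) = √2500.4 ≈ 50.00 mm.
Exact: f² + N·c·f − N·c·H = 0 ⇒ f = (−N·c + √((N·c)² + 4·N·c·H))/2 = (−0.188 + √10002)/2 ≈ 49.910 mm ≈ 49.9 mm.

49.9 mm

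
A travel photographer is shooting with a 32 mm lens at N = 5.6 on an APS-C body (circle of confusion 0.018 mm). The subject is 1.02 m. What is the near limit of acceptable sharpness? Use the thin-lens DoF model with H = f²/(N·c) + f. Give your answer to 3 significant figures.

0.930 m

Hyperfocal distance H = f²/(N·c) + f = 32²/(5.6 × 0.018) + 32 = 1024/0.1008 + 32 ≈ 10190.7 mm ≈ 10.19 m.
Near limit Dn = s·(H − f)/(H + s − 2f) = 1020 × (10190.7 − 32) / (10190.7 + 1020 − 2 × 32) = 1020 × 10158.7 / 11146.7 ≈ 929.59 mm ≈ 0.930 m.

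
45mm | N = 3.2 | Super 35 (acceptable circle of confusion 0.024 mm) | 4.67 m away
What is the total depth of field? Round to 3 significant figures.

Hyperfocal distance H = f²/(N·c) + f = 45²/(3.2 × 0.024) + 45 = 2025/0.0768 + 45 ≈ 26412.2 mm ≈ 26.41 m.
Near limit Dn = s·(H − f)/(H + s − 2f) = 4670 × (26412.2 − 45) / (26412.2 + 4670 − 2 × 45) = 4670 × 26367.2 / 30992.2 ≈ 3973.1 mm.
Far limit Df = s·(H − f)/(H − s) = 4670 × (26412.2 − 45) / (26412.2 − 4670) = 4670 × 26367.2 / 21742.2 ≈ 5663.4 mm.
Depth of field = Df − Dn = 5663.4 − 3973.1 ≈ 1690.3 mm ≈ 1.69 m.

1.69 m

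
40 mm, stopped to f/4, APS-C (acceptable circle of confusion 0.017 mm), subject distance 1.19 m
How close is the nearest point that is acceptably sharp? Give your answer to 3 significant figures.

Hyperfocal distance H = f²/(N·c) + f = 40²/(4 × 0.017) + 40 = 1600/0.068 + 40 ≈ 23569.4 mm ≈ 23.57 m.
Near limit Dn = s·(H − f)/(H + s − 2f) = 1190 × (23569.4 − 40) / (23569.4 + 1190 − 2 × 40) = 1190 × 23529.4 / 24679.4 ≈ 1134.5 mm ≈ 1.13 m.

1.13 m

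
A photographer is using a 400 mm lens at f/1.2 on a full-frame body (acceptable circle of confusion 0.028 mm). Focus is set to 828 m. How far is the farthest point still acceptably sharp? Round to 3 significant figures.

1000 m

Hyperfocal distance H = f²/(N·c) + f = 400²/(1.2 × 0.028) + 400 = 160000/0.0336 + 400 ≈ 4762304.8 mm ≈ 4762 m.
Far limit Df = s·(H − f)/(H − s) = 828000 × (4762304.8 − 400) / (4762304.8 − 828000) = 828000 × 4761904.8 / 3934304.8 ≈ 1002174 mm ≈ 1000 m.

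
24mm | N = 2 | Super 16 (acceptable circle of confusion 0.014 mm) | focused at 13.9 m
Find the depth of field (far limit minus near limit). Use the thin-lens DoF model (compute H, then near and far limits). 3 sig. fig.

34.4 m

Hyperfocal distance H = f²/(N·c) + f = 24²/(2 × 0.014) + 24 = 576/0.028 + 24 ≈ 20595.4 mm ≈ 20.60 m.
Near limit Dn = s·(H − f)/(H + s − 2f) = 13900 × (20595.4 − 24) / (20595.4 + 13900 − 2 × 24) = 13900 × 20571.4 / 34447.4 ≈ 8301 mm.
Far limit Df = s·(H − f)/(H − s) = 13900 × (20595.4 − 24) / (20595.4 − 13900) = 13900 × 20571.4 / 6695.4 ≈ 42707 mm.
Depth of field = Df − Dn = 42707 − 8301 ≈ 34406 mm ≈ 34.4 m.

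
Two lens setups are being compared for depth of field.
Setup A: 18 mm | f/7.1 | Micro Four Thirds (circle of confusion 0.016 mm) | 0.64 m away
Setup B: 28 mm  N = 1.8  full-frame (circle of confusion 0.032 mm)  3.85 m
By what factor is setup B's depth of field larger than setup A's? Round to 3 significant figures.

8.01

Setup A: H = 18²/(7.1×0.016) + 18 ≈ 2870.1 mm; DoF = Df − Dn = 818.50 − 525.42 ≈ 293.08 mm.
Setup B: H = 28²/(1.8×0.032) + 28 ≈ 13639.1 mm; DoF = Df − Dn = 5353.2 − 3005.9 ≈ 2347.3 mm.
Ratio = 2347.3 / 293.08 ≈ 8.01.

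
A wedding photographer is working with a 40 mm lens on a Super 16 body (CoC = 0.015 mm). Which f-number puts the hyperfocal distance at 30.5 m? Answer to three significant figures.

Rearrange H = f²/(N·c) + f for N: N = f² / ((H − f)·c).
N = 40² / ((30500 − 40) × 0.015) = 1600 / 456.9 ≈ 3.50.

f/3.50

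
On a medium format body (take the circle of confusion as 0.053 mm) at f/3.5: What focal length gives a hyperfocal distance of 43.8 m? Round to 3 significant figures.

From H = f²/(N·c) + f, with f ≪ H: f ≈ √(H·N·c) = √(43800 × 3.5 × 0.053) = √8124.9 ≈ 90.14 mm.
Exact: f² + N·c·f − N·c·H = 0 ⇒ f = (−N·c + √((N·c)² + 4·N·c·H))/2 = (−0.1855 + √32500)/2 ≈ 90.046 mm ≈ 90.0 mm.

90.0 mm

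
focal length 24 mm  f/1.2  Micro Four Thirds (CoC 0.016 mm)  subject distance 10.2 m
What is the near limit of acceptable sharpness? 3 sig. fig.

7.62 m

Hyperfocal distance H = f²/(N·c) + f = 24²/(1.2 × 0.016) + 24 = 576/0.0192 + 24 ≈ 30024.0 mm ≈ 30.02 m.
Near limit Dn = s·(H − f)/(H + s − 2f) = 10200 × (30024.0 − 24) / (30024.0 + 10200 − 2 × 24) = 10200 × 30000.0 / 40176.0 ≈ 7616.5 mm ≈ 7.62 m.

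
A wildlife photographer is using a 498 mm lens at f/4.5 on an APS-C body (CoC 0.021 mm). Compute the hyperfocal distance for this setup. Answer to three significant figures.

Hyperfocal distance H = f²/(N·c) + f = 498²/(4.5 × 0.021) + 498 = 248004/0.0945 + 498 ≈ 2624879.0 mm ≈ 2620 m.

2620 m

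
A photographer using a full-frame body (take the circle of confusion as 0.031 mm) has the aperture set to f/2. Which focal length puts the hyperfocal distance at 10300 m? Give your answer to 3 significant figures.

From H = f²/(N·c) + f, with f ≪ H: f ≈ √(H·N·c) = √(10300000 × 2 × 0.031) = √638600 ≈ 799.1 mm.
The +f correction barely moves this — solving exactly, f² + N·c·f − N·c·H = 0 ⇒ f = (−N·c + √((N·c)² + 4·N·c·H))/2 = (−0.062 + √2554400)/2 ≈ 799.09 mm, so f ≈ 799 mm.

799 mm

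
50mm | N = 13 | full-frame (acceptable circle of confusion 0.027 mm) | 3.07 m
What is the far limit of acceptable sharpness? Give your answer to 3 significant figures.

Hyperfocal distance H = f²/(N·c) + f = 50²/(13 × 0.027) + 50 = 2500/0.351 + 50 ≈ 7172.5 mm ≈ 7.173 m.
Far limit Df = s·(H − f)/(H − s) = 3070 × (7172.5 − 50) / (7172.5 − 3070) = 3070 × 7122.5 / 4102.5 ≈ 5329.9 mm ≈ 5.33 m.

5.33 m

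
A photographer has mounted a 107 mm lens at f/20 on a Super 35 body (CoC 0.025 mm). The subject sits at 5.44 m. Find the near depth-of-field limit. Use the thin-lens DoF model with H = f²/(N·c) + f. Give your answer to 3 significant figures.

4.41 m

Hyperfocal distance H = f²/(N·c) + f = 107²/(20 × 0.025) + 107 = 11449/0.5 + 107 ≈ 23005.0 mm ≈ 23.00 m.
Near limit Dn = s·(H − f)/(H + s − 2f) = 5440 × (23005.0 − 107) / (23005.0 + 5440 − 2 × 107) = 5440 × 22898.0 / 28231.0 ≈ 4412.4 mm ≈ 4.41 m.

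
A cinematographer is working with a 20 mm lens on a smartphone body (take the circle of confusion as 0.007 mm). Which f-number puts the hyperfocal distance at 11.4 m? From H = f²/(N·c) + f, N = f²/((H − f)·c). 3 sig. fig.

Rearrange H = f²/(N·c) + f for N: N = f² / ((H − f)·c).
N = 20² / ((11400 − 20) × 0.007) = 400 / 79.66 ≈ 5.02.

f/5.02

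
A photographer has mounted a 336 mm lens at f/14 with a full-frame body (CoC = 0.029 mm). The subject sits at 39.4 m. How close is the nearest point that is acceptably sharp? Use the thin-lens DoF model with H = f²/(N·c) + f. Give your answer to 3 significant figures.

Hyperfocal distance H = f²/(N·c) + f = 336²/(14 × 0.029) + 336 = 112896/0.406 + 336 ≈ 278405.0 mm ≈ 278.4 m.
Near limit Dn = s·(H − f)/(H + s − 2f) = 39400 × (278405.0 − 336) / (278405.0 + 39400 − 2 × 336) = 39400 × 278069.0 / 317133.0 ≈ 34547 mm ≈ 34.5 m.

34.5 m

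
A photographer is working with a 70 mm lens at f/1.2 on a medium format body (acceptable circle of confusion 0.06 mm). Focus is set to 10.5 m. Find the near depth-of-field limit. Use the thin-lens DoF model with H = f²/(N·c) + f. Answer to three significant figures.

9.10 m

Hyperfocal distance H = f²/(N·c) + f = 70²/(1.2 × 0.06) + 70 = 4900/0.072 + 70 ≈ 68125.6 mm ≈ 68.13 m.
Near limit Dn = s·(H − f)/(H + s − 2f) = 10500 × (68125.6 − 70) / (68125.6 + 10500 − 2 × 70) = 10500 × 68055.6 / 78485.6 ≈ 9104.6 mm ≈ 9.10 m.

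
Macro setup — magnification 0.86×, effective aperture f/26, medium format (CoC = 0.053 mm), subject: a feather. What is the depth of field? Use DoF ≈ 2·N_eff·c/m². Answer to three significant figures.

3.73 mm

At magnification m, DoF ≈ 2·N_eff·c/m² = 2 × 26 × 0.053 / 0.86² = 2.756 / 0.7396 ≈ 3.73 mm.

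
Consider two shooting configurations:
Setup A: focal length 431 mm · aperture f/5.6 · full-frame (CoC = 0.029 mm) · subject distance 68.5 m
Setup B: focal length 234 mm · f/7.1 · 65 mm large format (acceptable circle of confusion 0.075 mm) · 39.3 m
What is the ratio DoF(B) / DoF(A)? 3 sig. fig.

Setup A: H = 431²/(5.6×0.029) + 431 ≈ 1144279.5 mm; DoF = Df − Dn = 72834.3 − 64652.6 ≈ 8181.7 mm.
Setup B: H = 234²/(7.1×0.075) + 234 ≈ 103062.2 mm; DoF = Df − Dn = 63378 − 28480 ≈ 34898 mm.
Ratio = 34898 / 8181.7 ≈ 4.27.

4.27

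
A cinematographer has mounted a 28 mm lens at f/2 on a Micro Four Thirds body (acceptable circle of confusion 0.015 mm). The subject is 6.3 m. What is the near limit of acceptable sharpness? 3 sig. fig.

Hyperfocal distance H = f²/(N·c) + f = 28²/(2 × 0.015) + 28 = 784/0.03 + 28 ≈ 26161.3 mm ≈ 26.16 m.
Near limit Dn = s·(H − f)/(H + s − 2f) = 6300 × (26161.3 − 28) / (26161.3 + 6300 − 2 × 28) = 6300 × 26133.3 / 32405.3 ≈ 5080.6 mm ≈ 5.08 m.

5.08 m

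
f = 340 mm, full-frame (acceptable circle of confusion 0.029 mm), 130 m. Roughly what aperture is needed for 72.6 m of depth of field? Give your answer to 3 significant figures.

f/8

Write h = H − f = f²/(N·c). The thin-lens limits are Dn = s·h/(h + (s−f)) and Df = s·h/(h − (s−f)), so DoF = Df − Dn = 2·s·(s−f)·h / (h² − (s−f)²).
That is a quadratic in h: DoF·h² − 2·s·(s−f)·h − DoF·(s−f)² = 0 ⇒ h = (s−f)·(s + √(s² + DoF²)) / DoF = 129660 × (130000 + √(130000² + 72600²)) / 72600 = 129660 × (130000 + 148898) / 72600 ≈ 498099 mm.
Then N = f²/(c·h) = 340² / (0.029 × 498099) = 115600 / 14445 ≈ 8.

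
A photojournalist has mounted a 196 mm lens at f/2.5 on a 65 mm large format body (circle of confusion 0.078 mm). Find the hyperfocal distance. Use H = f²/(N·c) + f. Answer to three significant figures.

197 m

Hyperfocal distance H = f²/(N·c) + f = 196²/(2.5 × 0.078) + 196 = 38416/0.195 + 196 ≈ 197201.1 mm ≈ 197 m.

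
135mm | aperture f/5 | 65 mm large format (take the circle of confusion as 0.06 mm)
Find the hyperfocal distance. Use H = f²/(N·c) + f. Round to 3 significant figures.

Hyperfocal distance H = f²/(N·c) + f = 135²/(5 × 0.06) + 135 = 18225/0.3 + 135 ≈ 60885.0 mm ≈ 60.9 m.

60.9 m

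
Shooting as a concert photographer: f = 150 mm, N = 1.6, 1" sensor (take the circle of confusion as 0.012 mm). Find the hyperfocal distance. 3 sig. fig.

Hyperfocal distance H = f²/(N·c) + f = 150²/(1.6 × 0.012) + 150 = 22500/0.0192 + 150 ≈ 1172025.0 mm ≈ 1170 m.

1170 m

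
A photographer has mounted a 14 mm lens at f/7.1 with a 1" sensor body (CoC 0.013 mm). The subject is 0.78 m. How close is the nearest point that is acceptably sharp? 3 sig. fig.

Hyperfocal distance H = f²/(N·c) + f = 14²/(7.1 × 0.013) + 14 = 196/0.0923 + 14 ≈ 2137.5 mm ≈ 2.138 m.
Near limit Dn = s·(H − f)/(H + s − 2f) = 780 × (2137.5 − 14) / (2137.5 + 780 − 2 × 14) = 780 × 2123.5 / 2889.5 ≈ 573.22 mm ≈ 0.573 m.

0.573 m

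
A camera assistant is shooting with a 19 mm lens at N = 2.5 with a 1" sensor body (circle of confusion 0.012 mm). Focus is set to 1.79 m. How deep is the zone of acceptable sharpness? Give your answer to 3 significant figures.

0.539 m

Hyperfocal distance H = f²/(N·c) + f = 19²/(2.5 × 0.012) + 19 = 361/0.03 + 19 ≈ 12052.3 mm ≈ 12.05 m.
Near limit Dn = s·(H − f)/(H + s − 2f) = 1790 × (12052.3 − 19) / (12052.3 + 1790 − 2 × 19) = 1790 × 12033.3 / 13804.3 ≈ 1560.36 mm.
Far limit Df = s·(H − f)/(H − s) = 1790 × (12052.3 − 19) / (12052.3 − 1790) = 1790 × 12033.3 / 10262.3 ≈ 2098.91 mm.
Depth of field = Df − Dn = 2098.91 − 1560.36 ≈ 538.55 mm ≈ 0.539 m.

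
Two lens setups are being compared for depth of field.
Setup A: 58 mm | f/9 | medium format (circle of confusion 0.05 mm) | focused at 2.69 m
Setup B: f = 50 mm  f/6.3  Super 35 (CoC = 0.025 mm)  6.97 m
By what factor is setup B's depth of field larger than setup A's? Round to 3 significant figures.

3.47

Setup A: H = 58²/(9×0.05) + 58 ≈ 7533.6 mm; DoF = Df − Dn = 4151.8 − 1989.5 ≈ 2162.3 mm.
Setup B: H = 50²/(6.3×0.025) + 50 ≈ 15923.0 mm; DoF = Df − Dn = 12357.3 − 4853.9 ≈ 7503.4 mm.
Ratio = 7503.4 / 2162.3 ≈ 3.47.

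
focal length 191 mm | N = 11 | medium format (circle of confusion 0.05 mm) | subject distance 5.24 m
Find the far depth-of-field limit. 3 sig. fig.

Hyperfocal distance H = f²/(N·c) + f = 191²/(11 × 0.05) + 191 = 36481/0.55 + 191 ≈ 66520.1 mm ≈ 66.52 m.
Far limit Df = s·(H − f)/(H − s) = 5240 × (66520.1 − 191) / (66520.1 − 5240) = 5240 × 66329.1 / 61280.1 ≈ 5671.7 mm ≈ 5.67 m.

5.67 m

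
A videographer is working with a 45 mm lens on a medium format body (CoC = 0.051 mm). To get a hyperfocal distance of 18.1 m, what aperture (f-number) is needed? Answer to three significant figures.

Rearrange H = f²/(N·c) + f for N: N = f² / ((H − f)·c).
N = 45² / ((18100 − 45) × 0.051) = 2025 / 920.8 ≈ 2.20.

f/2.20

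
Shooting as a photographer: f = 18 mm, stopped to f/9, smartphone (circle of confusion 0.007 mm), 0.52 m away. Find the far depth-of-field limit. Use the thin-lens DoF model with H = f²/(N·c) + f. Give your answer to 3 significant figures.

0.576 m

Hyperfocal distance H = f²/(N·c) + f = 18²/(9 × 0.007) + 18 = 324/0.063 + 18 ≈ 5160.9 mm ≈ 5.161 m.
Far limit Df = s·(H − f)/(H − s) = 520 × (5160.9 − 18) / (5160.9 − 520) = 520 × 5142.9 / 4640.9 ≈ 576.25 mm ≈ 0.576 m.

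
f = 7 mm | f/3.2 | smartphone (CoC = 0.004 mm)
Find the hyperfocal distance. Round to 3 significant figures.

Hyperfocal distance H = f²/(N·c) + f = 7²/(3.2 × 0.004) + 7 = 49/0.0128 + 7 ≈ 3835.1 mm ≈ 3.84 m.

3.84 m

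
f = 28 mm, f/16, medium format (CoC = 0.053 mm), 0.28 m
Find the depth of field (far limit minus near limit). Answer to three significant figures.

Hyperfocal distance H = f²/(N·c) + f = 28²/(16 × 0.053) + 28 = 784/0.848 + 28 ≈ 952.5 mm ≈ 0.953 m.
Near limit Dn = s·(H − f)/(H + s − 2f) = 280 × (952.5 − 28) / (952.5 + 280 − 2 × 28) = 280 × 924.5 / 1176.5 ≈ 220.03 mm.
Far limit Df = s·(H − f)/(H − s) = 280 × (952.5 − 28) / (952.5 − 280) = 280 × 924.5 / 672.5 ≈ 384.92 mm.
Depth of field = Df − Dn = 384.92 − 220.03 ≈ 164.89 mm.

165 mm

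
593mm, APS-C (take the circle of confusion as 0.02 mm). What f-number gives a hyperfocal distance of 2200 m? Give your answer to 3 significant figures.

Rearrange H = f²/(N·c) + f for N: N = f² / ((H − f)·c).
N = 593² / ((2200000 − 593) × 0.02) = 351649 / 43988 ≈ 7.99.

f/7.99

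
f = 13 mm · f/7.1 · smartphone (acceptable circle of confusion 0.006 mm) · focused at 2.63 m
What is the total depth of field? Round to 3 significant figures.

Hyperfocal distance H = f²/(N·c) + f = 13²/(7.1 × 0.006) + 13 = 169/0.0426 + 13 ≈ 3980.1 mm ≈ 3.980 m.
Near limit Dn = s·(H − f)/(H + s − 2f) = 2630 × (3980.1 − 13) / (3980.1 + 2630 − 2 × 13) = 2630 × 3967.1 / 6584.1 ≈ 1584.7 mm.
Far limit Df = s·(H − f)/(H − s) = 2630 × (3980.1 − 13) / (3980.1 − 2630) = 2630 × 3967.1 / 1350.1 ≈ 7727.8 mm.
Depth of field = Df − Dn = 7727.8 − 1584.7 ≈ 6143.1 mm ≈ 6.14 m.

6.14 m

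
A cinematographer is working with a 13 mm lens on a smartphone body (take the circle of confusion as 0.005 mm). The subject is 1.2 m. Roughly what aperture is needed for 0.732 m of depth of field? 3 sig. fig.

f/8

Write h = H − f = f²/(N·c). The thin-lens limits are Dn = s·h/(h + (s−f)) and Df = s·h/(h − (s−f)), so DoF = Df − Dn = 2·s·(s−f)·h / (h² − (s−f)²).
That is a quadratic in h: DoF·h² − 2·s·(s−f)·h − DoF·(s−f)² = 0 ⇒ h = (s−f)·(s + √(s² + DoF²)) / DoF = 1187 × (1200 + √(1200² + 732²)) / 732 = 1187 × (1200 + 1405.64) / 732 ≈ 4225.3 mm.
Then N = f²/(c·h) = 13² / (0.005 × 4225.3) = 169 / 21.126 ≈ 8.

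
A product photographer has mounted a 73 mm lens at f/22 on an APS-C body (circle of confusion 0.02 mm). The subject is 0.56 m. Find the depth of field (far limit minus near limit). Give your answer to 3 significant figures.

Hyperfocal distance H = f²/(N·c) + f = 73²/(22 × 0.02) + 73 = 5329/0.44 + 73 ≈ 12184.4 mm ≈ 12.18 m.
Near limit Dn = s·(H − f)/(H + s − 2f) = 560 × (12184.4 − 73) / (12184.4 + 560 − 2 × 73) = 560 × 12111.4 / 12598.4 ≈ 538.353 mm.
Far limit Df = s·(H − f)/(H − s) = 560 × (12184.4 − 73) / (12184.4 − 560) = 560 × 12111.4 / 11624.4 ≈ 583.461 mm.
Depth of field = Df − Dn = 583.461 − 538.353 ≈ 45.108 mm.

45.1 mm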